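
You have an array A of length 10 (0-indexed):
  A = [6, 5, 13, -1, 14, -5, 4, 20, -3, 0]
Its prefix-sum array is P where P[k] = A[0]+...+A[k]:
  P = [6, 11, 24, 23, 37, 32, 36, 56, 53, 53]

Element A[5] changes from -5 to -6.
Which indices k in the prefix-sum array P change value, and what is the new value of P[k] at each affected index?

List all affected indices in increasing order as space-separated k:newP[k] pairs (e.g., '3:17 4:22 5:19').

P[k] = A[0] + ... + A[k]
P[k] includes A[5] iff k >= 5
Affected indices: 5, 6, ..., 9; delta = -1
  P[5]: 32 + -1 = 31
  P[6]: 36 + -1 = 35
  P[7]: 56 + -1 = 55
  P[8]: 53 + -1 = 52
  P[9]: 53 + -1 = 52

Answer: 5:31 6:35 7:55 8:52 9:52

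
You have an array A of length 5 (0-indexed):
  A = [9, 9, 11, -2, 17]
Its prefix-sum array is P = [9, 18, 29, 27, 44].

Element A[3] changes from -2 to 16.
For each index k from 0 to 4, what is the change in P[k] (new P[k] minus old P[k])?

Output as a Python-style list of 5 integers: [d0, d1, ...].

Answer: [0, 0, 0, 18, 18]

Derivation:
Element change: A[3] -2 -> 16, delta = 18
For k < 3: P[k] unchanged, delta_P[k] = 0
For k >= 3: P[k] shifts by exactly 18
Delta array: [0, 0, 0, 18, 18]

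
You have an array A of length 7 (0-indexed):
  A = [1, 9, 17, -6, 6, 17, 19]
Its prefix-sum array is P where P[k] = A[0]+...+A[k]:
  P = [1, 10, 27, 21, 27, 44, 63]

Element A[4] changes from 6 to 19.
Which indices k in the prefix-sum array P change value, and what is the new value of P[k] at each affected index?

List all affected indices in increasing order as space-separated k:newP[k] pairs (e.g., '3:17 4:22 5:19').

P[k] = A[0] + ... + A[k]
P[k] includes A[4] iff k >= 4
Affected indices: 4, 5, ..., 6; delta = 13
  P[4]: 27 + 13 = 40
  P[5]: 44 + 13 = 57
  P[6]: 63 + 13 = 76

Answer: 4:40 5:57 6:76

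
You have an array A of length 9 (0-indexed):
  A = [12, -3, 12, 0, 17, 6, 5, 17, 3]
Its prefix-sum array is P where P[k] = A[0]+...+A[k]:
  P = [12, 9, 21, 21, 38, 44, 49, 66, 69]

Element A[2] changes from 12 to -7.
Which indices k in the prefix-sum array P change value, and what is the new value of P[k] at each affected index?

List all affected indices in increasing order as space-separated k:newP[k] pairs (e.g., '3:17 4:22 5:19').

P[k] = A[0] + ... + A[k]
P[k] includes A[2] iff k >= 2
Affected indices: 2, 3, ..., 8; delta = -19
  P[2]: 21 + -19 = 2
  P[3]: 21 + -19 = 2
  P[4]: 38 + -19 = 19
  P[5]: 44 + -19 = 25
  P[6]: 49 + -19 = 30
  P[7]: 66 + -19 = 47
  P[8]: 69 + -19 = 50

Answer: 2:2 3:2 4:19 5:25 6:30 7:47 8:50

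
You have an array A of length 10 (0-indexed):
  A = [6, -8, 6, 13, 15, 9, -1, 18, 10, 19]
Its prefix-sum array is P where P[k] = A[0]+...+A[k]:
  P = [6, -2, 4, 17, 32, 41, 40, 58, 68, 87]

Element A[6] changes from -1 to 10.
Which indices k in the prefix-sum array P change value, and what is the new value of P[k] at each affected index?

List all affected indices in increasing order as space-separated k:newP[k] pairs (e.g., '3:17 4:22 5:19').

Answer: 6:51 7:69 8:79 9:98

Derivation:
P[k] = A[0] + ... + A[k]
P[k] includes A[6] iff k >= 6
Affected indices: 6, 7, ..., 9; delta = 11
  P[6]: 40 + 11 = 51
  P[7]: 58 + 11 = 69
  P[8]: 68 + 11 = 79
  P[9]: 87 + 11 = 98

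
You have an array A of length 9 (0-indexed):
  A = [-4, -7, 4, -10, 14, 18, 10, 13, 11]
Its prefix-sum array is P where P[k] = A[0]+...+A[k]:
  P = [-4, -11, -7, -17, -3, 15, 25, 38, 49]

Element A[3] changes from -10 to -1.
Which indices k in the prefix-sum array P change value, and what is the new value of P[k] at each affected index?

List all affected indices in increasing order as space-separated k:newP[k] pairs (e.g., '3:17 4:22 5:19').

P[k] = A[0] + ... + A[k]
P[k] includes A[3] iff k >= 3
Affected indices: 3, 4, ..., 8; delta = 9
  P[3]: -17 + 9 = -8
  P[4]: -3 + 9 = 6
  P[5]: 15 + 9 = 24
  P[6]: 25 + 9 = 34
  P[7]: 38 + 9 = 47
  P[8]: 49 + 9 = 58

Answer: 3:-8 4:6 5:24 6:34 7:47 8:58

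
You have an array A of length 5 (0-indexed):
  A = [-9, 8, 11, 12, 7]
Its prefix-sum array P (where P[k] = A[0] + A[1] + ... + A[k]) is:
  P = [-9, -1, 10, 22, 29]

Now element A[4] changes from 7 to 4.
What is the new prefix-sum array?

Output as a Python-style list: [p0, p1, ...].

Change: A[4] 7 -> 4, delta = -3
P[k] for k < 4: unchanged (A[4] not included)
P[k] for k >= 4: shift by delta = -3
  P[0] = -9 + 0 = -9
  P[1] = -1 + 0 = -1
  P[2] = 10 + 0 = 10
  P[3] = 22 + 0 = 22
  P[4] = 29 + -3 = 26

Answer: [-9, -1, 10, 22, 26]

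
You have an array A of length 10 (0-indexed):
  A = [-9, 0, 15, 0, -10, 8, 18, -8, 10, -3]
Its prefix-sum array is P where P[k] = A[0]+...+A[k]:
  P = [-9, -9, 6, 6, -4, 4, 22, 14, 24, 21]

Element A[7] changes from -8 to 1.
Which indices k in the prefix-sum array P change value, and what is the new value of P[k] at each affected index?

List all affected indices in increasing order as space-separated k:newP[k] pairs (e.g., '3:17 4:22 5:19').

Answer: 7:23 8:33 9:30

Derivation:
P[k] = A[0] + ... + A[k]
P[k] includes A[7] iff k >= 7
Affected indices: 7, 8, ..., 9; delta = 9
  P[7]: 14 + 9 = 23
  P[8]: 24 + 9 = 33
  P[9]: 21 + 9 = 30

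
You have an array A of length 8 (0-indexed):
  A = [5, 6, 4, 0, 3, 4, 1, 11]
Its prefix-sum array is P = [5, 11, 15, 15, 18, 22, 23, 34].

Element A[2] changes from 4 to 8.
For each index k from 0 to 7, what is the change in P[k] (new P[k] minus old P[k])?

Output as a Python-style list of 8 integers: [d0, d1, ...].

Element change: A[2] 4 -> 8, delta = 4
For k < 2: P[k] unchanged, delta_P[k] = 0
For k >= 2: P[k] shifts by exactly 4
Delta array: [0, 0, 4, 4, 4, 4, 4, 4]

Answer: [0, 0, 4, 4, 4, 4, 4, 4]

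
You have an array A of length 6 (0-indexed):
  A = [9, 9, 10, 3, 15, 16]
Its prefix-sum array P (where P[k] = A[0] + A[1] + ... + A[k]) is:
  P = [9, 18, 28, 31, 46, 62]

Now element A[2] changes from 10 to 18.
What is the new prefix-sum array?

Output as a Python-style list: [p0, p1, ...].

Answer: [9, 18, 36, 39, 54, 70]

Derivation:
Change: A[2] 10 -> 18, delta = 8
P[k] for k < 2: unchanged (A[2] not included)
P[k] for k >= 2: shift by delta = 8
  P[0] = 9 + 0 = 9
  P[1] = 18 + 0 = 18
  P[2] = 28 + 8 = 36
  P[3] = 31 + 8 = 39
  P[4] = 46 + 8 = 54
  P[5] = 62 + 8 = 70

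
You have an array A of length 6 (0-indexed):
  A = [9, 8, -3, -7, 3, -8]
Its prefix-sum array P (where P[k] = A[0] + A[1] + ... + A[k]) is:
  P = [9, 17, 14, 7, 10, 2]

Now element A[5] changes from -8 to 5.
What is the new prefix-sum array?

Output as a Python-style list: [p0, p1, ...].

Answer: [9, 17, 14, 7, 10, 15]

Derivation:
Change: A[5] -8 -> 5, delta = 13
P[k] for k < 5: unchanged (A[5] not included)
P[k] for k >= 5: shift by delta = 13
  P[0] = 9 + 0 = 9
  P[1] = 17 + 0 = 17
  P[2] = 14 + 0 = 14
  P[3] = 7 + 0 = 7
  P[4] = 10 + 0 = 10
  P[5] = 2 + 13 = 15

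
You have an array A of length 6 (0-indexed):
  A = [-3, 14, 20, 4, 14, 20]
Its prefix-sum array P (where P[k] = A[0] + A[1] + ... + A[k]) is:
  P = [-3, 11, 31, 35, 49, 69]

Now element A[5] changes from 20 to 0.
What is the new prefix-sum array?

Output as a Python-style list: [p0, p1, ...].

Change: A[5] 20 -> 0, delta = -20
P[k] for k < 5: unchanged (A[5] not included)
P[k] for k >= 5: shift by delta = -20
  P[0] = -3 + 0 = -3
  P[1] = 11 + 0 = 11
  P[2] = 31 + 0 = 31
  P[3] = 35 + 0 = 35
  P[4] = 49 + 0 = 49
  P[5] = 69 + -20 = 49

Answer: [-3, 11, 31, 35, 49, 49]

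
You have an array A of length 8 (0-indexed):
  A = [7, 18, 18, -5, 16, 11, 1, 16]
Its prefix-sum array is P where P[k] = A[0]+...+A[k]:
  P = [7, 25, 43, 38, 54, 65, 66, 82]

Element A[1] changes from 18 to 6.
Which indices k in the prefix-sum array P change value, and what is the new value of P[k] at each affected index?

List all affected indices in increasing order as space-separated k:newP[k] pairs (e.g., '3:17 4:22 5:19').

Answer: 1:13 2:31 3:26 4:42 5:53 6:54 7:70

Derivation:
P[k] = A[0] + ... + A[k]
P[k] includes A[1] iff k >= 1
Affected indices: 1, 2, ..., 7; delta = -12
  P[1]: 25 + -12 = 13
  P[2]: 43 + -12 = 31
  P[3]: 38 + -12 = 26
  P[4]: 54 + -12 = 42
  P[5]: 65 + -12 = 53
  P[6]: 66 + -12 = 54
  P[7]: 82 + -12 = 70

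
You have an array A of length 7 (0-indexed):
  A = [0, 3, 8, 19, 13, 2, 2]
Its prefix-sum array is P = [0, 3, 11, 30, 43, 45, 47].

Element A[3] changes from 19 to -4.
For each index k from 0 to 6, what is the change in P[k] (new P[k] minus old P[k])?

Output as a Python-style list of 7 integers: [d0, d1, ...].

Element change: A[3] 19 -> -4, delta = -23
For k < 3: P[k] unchanged, delta_P[k] = 0
For k >= 3: P[k] shifts by exactly -23
Delta array: [0, 0, 0, -23, -23, -23, -23]

Answer: [0, 0, 0, -23, -23, -23, -23]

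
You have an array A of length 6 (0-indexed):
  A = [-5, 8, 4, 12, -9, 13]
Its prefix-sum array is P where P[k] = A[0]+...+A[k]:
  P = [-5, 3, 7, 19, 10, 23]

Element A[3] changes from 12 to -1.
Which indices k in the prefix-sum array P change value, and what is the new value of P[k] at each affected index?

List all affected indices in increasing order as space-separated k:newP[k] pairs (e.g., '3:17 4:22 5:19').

Answer: 3:6 4:-3 5:10

Derivation:
P[k] = A[0] + ... + A[k]
P[k] includes A[3] iff k >= 3
Affected indices: 3, 4, ..., 5; delta = -13
  P[3]: 19 + -13 = 6
  P[4]: 10 + -13 = -3
  P[5]: 23 + -13 = 10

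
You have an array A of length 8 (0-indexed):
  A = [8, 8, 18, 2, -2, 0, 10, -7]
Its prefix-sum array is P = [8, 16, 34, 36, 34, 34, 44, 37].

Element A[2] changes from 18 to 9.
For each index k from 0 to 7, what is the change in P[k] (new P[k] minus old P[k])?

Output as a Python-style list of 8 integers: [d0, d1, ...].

Element change: A[2] 18 -> 9, delta = -9
For k < 2: P[k] unchanged, delta_P[k] = 0
For k >= 2: P[k] shifts by exactly -9
Delta array: [0, 0, -9, -9, -9, -9, -9, -9]

Answer: [0, 0, -9, -9, -9, -9, -9, -9]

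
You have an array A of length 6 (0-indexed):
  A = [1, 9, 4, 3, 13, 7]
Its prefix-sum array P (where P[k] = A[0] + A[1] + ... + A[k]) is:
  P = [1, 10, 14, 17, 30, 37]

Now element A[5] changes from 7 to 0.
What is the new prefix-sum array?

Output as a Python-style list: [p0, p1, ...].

Change: A[5] 7 -> 0, delta = -7
P[k] for k < 5: unchanged (A[5] not included)
P[k] for k >= 5: shift by delta = -7
  P[0] = 1 + 0 = 1
  P[1] = 10 + 0 = 10
  P[2] = 14 + 0 = 14
  P[3] = 17 + 0 = 17
  P[4] = 30 + 0 = 30
  P[5] = 37 + -7 = 30

Answer: [1, 10, 14, 17, 30, 30]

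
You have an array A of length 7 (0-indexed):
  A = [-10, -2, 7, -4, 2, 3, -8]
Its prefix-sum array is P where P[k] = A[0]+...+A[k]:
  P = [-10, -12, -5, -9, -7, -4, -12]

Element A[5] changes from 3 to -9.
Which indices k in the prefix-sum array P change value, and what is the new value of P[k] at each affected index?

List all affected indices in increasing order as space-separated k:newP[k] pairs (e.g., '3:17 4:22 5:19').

Answer: 5:-16 6:-24

Derivation:
P[k] = A[0] + ... + A[k]
P[k] includes A[5] iff k >= 5
Affected indices: 5, 6, ..., 6; delta = -12
  P[5]: -4 + -12 = -16
  P[6]: -12 + -12 = -24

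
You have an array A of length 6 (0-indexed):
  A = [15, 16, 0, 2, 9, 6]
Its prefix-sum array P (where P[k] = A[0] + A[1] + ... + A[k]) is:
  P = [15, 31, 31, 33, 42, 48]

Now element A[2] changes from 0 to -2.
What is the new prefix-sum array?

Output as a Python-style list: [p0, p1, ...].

Answer: [15, 31, 29, 31, 40, 46]

Derivation:
Change: A[2] 0 -> -2, delta = -2
P[k] for k < 2: unchanged (A[2] not included)
P[k] for k >= 2: shift by delta = -2
  P[0] = 15 + 0 = 15
  P[1] = 31 + 0 = 31
  P[2] = 31 + -2 = 29
  P[3] = 33 + -2 = 31
  P[4] = 42 + -2 = 40
  P[5] = 48 + -2 = 46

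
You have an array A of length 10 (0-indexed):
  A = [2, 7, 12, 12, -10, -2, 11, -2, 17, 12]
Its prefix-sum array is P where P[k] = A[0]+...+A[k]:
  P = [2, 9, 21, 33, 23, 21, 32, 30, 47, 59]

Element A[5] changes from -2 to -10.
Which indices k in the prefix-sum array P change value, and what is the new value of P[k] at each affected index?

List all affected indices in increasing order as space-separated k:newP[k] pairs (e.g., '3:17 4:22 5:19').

Answer: 5:13 6:24 7:22 8:39 9:51

Derivation:
P[k] = A[0] + ... + A[k]
P[k] includes A[5] iff k >= 5
Affected indices: 5, 6, ..., 9; delta = -8
  P[5]: 21 + -8 = 13
  P[6]: 32 + -8 = 24
  P[7]: 30 + -8 = 22
  P[8]: 47 + -8 = 39
  P[9]: 59 + -8 = 51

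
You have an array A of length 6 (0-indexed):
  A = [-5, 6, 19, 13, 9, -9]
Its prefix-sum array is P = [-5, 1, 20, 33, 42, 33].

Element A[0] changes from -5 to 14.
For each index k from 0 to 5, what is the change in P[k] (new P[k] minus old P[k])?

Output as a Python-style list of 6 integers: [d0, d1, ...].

Element change: A[0] -5 -> 14, delta = 19
For k < 0: P[k] unchanged, delta_P[k] = 0
For k >= 0: P[k] shifts by exactly 19
Delta array: [19, 19, 19, 19, 19, 19]

Answer: [19, 19, 19, 19, 19, 19]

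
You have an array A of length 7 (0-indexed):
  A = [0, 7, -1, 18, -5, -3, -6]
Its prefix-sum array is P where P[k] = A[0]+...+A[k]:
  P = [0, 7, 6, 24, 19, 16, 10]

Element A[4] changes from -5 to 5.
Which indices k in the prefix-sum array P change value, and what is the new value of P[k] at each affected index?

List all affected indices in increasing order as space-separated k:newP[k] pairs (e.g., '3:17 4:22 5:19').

P[k] = A[0] + ... + A[k]
P[k] includes A[4] iff k >= 4
Affected indices: 4, 5, ..., 6; delta = 10
  P[4]: 19 + 10 = 29
  P[5]: 16 + 10 = 26
  P[6]: 10 + 10 = 20

Answer: 4:29 5:26 6:20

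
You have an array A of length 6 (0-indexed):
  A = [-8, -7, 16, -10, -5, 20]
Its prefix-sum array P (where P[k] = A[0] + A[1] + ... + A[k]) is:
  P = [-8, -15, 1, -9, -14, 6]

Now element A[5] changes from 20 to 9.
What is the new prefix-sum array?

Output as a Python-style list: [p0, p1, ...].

Answer: [-8, -15, 1, -9, -14, -5]

Derivation:
Change: A[5] 20 -> 9, delta = -11
P[k] for k < 5: unchanged (A[5] not included)
P[k] for k >= 5: shift by delta = -11
  P[0] = -8 + 0 = -8
  P[1] = -15 + 0 = -15
  P[2] = 1 + 0 = 1
  P[3] = -9 + 0 = -9
  P[4] = -14 + 0 = -14
  P[5] = 6 + -11 = -5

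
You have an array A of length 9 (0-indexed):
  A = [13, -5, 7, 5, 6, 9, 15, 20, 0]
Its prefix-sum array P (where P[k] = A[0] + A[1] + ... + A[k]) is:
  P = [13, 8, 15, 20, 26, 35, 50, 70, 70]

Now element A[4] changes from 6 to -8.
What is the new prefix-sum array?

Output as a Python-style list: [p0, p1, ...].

Change: A[4] 6 -> -8, delta = -14
P[k] for k < 4: unchanged (A[4] not included)
P[k] for k >= 4: shift by delta = -14
  P[0] = 13 + 0 = 13
  P[1] = 8 + 0 = 8
  P[2] = 15 + 0 = 15
  P[3] = 20 + 0 = 20
  P[4] = 26 + -14 = 12
  P[5] = 35 + -14 = 21
  P[6] = 50 + -14 = 36
  P[7] = 70 + -14 = 56
  P[8] = 70 + -14 = 56

Answer: [13, 8, 15, 20, 12, 21, 36, 56, 56]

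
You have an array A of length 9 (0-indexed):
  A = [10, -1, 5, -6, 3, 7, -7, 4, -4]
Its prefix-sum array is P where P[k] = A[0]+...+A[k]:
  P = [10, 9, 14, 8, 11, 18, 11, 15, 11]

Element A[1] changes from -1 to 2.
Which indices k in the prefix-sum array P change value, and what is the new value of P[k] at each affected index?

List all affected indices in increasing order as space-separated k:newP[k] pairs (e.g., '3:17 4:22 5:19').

P[k] = A[0] + ... + A[k]
P[k] includes A[1] iff k >= 1
Affected indices: 1, 2, ..., 8; delta = 3
  P[1]: 9 + 3 = 12
  P[2]: 14 + 3 = 17
  P[3]: 8 + 3 = 11
  P[4]: 11 + 3 = 14
  P[5]: 18 + 3 = 21
  P[6]: 11 + 3 = 14
  P[7]: 15 + 3 = 18
  P[8]: 11 + 3 = 14

Answer: 1:12 2:17 3:11 4:14 5:21 6:14 7:18 8:14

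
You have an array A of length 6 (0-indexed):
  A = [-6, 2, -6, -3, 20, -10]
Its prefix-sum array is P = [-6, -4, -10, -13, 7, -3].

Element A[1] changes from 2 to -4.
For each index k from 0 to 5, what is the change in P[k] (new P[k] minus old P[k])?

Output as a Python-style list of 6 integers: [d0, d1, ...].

Answer: [0, -6, -6, -6, -6, -6]

Derivation:
Element change: A[1] 2 -> -4, delta = -6
For k < 1: P[k] unchanged, delta_P[k] = 0
For k >= 1: P[k] shifts by exactly -6
Delta array: [0, -6, -6, -6, -6, -6]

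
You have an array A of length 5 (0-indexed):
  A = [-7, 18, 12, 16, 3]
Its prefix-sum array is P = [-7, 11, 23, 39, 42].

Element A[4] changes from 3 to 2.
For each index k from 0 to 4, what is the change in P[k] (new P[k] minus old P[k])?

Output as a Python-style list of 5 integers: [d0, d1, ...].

Answer: [0, 0, 0, 0, -1]

Derivation:
Element change: A[4] 3 -> 2, delta = -1
For k < 4: P[k] unchanged, delta_P[k] = 0
For k >= 4: P[k] shifts by exactly -1
Delta array: [0, 0, 0, 0, -1]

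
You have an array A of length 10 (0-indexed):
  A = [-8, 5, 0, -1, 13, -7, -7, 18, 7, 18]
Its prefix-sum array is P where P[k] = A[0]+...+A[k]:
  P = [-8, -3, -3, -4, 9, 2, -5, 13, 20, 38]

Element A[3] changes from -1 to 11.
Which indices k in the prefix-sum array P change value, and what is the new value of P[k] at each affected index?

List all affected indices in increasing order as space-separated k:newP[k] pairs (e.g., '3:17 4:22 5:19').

Answer: 3:8 4:21 5:14 6:7 7:25 8:32 9:50

Derivation:
P[k] = A[0] + ... + A[k]
P[k] includes A[3] iff k >= 3
Affected indices: 3, 4, ..., 9; delta = 12
  P[3]: -4 + 12 = 8
  P[4]: 9 + 12 = 21
  P[5]: 2 + 12 = 14
  P[6]: -5 + 12 = 7
  P[7]: 13 + 12 = 25
  P[8]: 20 + 12 = 32
  P[9]: 38 + 12 = 50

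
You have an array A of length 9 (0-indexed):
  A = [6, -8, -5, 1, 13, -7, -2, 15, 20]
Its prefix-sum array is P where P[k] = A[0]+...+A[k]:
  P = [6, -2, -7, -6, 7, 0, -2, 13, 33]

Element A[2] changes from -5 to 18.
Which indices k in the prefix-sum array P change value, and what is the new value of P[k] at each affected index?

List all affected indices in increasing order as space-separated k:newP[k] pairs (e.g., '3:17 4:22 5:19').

P[k] = A[0] + ... + A[k]
P[k] includes A[2] iff k >= 2
Affected indices: 2, 3, ..., 8; delta = 23
  P[2]: -7 + 23 = 16
  P[3]: -6 + 23 = 17
  P[4]: 7 + 23 = 30
  P[5]: 0 + 23 = 23
  P[6]: -2 + 23 = 21
  P[7]: 13 + 23 = 36
  P[8]: 33 + 23 = 56

Answer: 2:16 3:17 4:30 5:23 6:21 7:36 8:56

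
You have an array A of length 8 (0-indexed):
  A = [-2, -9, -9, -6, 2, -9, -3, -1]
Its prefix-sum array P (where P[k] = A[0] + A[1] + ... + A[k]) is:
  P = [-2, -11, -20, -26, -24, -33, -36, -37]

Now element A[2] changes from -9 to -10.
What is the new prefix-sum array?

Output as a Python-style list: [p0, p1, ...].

Answer: [-2, -11, -21, -27, -25, -34, -37, -38]

Derivation:
Change: A[2] -9 -> -10, delta = -1
P[k] for k < 2: unchanged (A[2] not included)
P[k] for k >= 2: shift by delta = -1
  P[0] = -2 + 0 = -2
  P[1] = -11 + 0 = -11
  P[2] = -20 + -1 = -21
  P[3] = -26 + -1 = -27
  P[4] = -24 + -1 = -25
  P[5] = -33 + -1 = -34
  P[6] = -36 + -1 = -37
  P[7] = -37 + -1 = -38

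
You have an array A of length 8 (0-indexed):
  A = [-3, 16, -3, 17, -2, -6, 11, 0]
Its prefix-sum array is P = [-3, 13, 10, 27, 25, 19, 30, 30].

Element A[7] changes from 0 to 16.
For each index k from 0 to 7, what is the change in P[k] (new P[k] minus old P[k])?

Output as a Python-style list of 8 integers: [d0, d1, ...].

Element change: A[7] 0 -> 16, delta = 16
For k < 7: P[k] unchanged, delta_P[k] = 0
For k >= 7: P[k] shifts by exactly 16
Delta array: [0, 0, 0, 0, 0, 0, 0, 16]

Answer: [0, 0, 0, 0, 0, 0, 0, 16]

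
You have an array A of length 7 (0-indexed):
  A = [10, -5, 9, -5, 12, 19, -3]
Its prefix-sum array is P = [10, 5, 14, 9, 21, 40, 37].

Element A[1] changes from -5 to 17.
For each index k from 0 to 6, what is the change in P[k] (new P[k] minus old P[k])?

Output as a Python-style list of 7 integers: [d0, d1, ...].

Answer: [0, 22, 22, 22, 22, 22, 22]

Derivation:
Element change: A[1] -5 -> 17, delta = 22
For k < 1: P[k] unchanged, delta_P[k] = 0
For k >= 1: P[k] shifts by exactly 22
Delta array: [0, 22, 22, 22, 22, 22, 22]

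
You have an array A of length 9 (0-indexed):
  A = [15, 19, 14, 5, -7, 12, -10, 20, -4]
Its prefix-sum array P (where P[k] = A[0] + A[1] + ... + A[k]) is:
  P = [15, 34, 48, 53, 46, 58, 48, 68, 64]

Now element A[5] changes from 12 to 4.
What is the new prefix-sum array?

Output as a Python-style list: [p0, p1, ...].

Answer: [15, 34, 48, 53, 46, 50, 40, 60, 56]

Derivation:
Change: A[5] 12 -> 4, delta = -8
P[k] for k < 5: unchanged (A[5] not included)
P[k] for k >= 5: shift by delta = -8
  P[0] = 15 + 0 = 15
  P[1] = 34 + 0 = 34
  P[2] = 48 + 0 = 48
  P[3] = 53 + 0 = 53
  P[4] = 46 + 0 = 46
  P[5] = 58 + -8 = 50
  P[6] = 48 + -8 = 40
  P[7] = 68 + -8 = 60
  P[8] = 64 + -8 = 56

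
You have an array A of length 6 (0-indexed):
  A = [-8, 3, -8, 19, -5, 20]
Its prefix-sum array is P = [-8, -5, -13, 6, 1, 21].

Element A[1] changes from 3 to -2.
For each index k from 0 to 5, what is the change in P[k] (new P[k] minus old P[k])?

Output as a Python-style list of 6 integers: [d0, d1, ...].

Element change: A[1] 3 -> -2, delta = -5
For k < 1: P[k] unchanged, delta_P[k] = 0
For k >= 1: P[k] shifts by exactly -5
Delta array: [0, -5, -5, -5, -5, -5]

Answer: [0, -5, -5, -5, -5, -5]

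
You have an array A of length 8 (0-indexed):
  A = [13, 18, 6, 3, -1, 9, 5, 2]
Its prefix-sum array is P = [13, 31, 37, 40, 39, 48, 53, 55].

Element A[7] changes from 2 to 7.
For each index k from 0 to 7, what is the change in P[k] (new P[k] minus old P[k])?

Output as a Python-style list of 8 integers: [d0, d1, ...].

Answer: [0, 0, 0, 0, 0, 0, 0, 5]

Derivation:
Element change: A[7] 2 -> 7, delta = 5
For k < 7: P[k] unchanged, delta_P[k] = 0
For k >= 7: P[k] shifts by exactly 5
Delta array: [0, 0, 0, 0, 0, 0, 0, 5]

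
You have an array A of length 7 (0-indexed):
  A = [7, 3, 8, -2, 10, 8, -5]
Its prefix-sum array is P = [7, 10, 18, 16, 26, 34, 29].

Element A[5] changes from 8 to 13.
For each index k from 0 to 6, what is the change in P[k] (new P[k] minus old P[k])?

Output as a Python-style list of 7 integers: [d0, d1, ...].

Element change: A[5] 8 -> 13, delta = 5
For k < 5: P[k] unchanged, delta_P[k] = 0
For k >= 5: P[k] shifts by exactly 5
Delta array: [0, 0, 0, 0, 0, 5, 5]

Answer: [0, 0, 0, 0, 0, 5, 5]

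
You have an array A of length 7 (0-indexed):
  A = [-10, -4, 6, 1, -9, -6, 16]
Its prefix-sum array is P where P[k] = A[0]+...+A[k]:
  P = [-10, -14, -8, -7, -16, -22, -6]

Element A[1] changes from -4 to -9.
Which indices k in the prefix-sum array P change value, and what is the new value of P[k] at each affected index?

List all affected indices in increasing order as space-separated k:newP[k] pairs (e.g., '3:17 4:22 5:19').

Answer: 1:-19 2:-13 3:-12 4:-21 5:-27 6:-11

Derivation:
P[k] = A[0] + ... + A[k]
P[k] includes A[1] iff k >= 1
Affected indices: 1, 2, ..., 6; delta = -5
  P[1]: -14 + -5 = -19
  P[2]: -8 + -5 = -13
  P[3]: -7 + -5 = -12
  P[4]: -16 + -5 = -21
  P[5]: -22 + -5 = -27
  P[6]: -6 + -5 = -11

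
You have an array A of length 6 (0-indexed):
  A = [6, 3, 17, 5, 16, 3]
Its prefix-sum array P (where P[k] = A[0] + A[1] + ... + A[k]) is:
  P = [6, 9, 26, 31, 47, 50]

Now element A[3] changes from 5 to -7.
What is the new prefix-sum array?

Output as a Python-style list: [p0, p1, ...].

Change: A[3] 5 -> -7, delta = -12
P[k] for k < 3: unchanged (A[3] not included)
P[k] for k >= 3: shift by delta = -12
  P[0] = 6 + 0 = 6
  P[1] = 9 + 0 = 9
  P[2] = 26 + 0 = 26
  P[3] = 31 + -12 = 19
  P[4] = 47 + -12 = 35
  P[5] = 50 + -12 = 38

Answer: [6, 9, 26, 19, 35, 38]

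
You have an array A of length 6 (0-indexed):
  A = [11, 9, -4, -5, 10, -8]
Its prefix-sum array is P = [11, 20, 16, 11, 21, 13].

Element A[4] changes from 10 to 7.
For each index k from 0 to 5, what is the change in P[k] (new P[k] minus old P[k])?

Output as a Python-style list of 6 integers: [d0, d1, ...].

Element change: A[4] 10 -> 7, delta = -3
For k < 4: P[k] unchanged, delta_P[k] = 0
For k >= 4: P[k] shifts by exactly -3
Delta array: [0, 0, 0, 0, -3, -3]

Answer: [0, 0, 0, 0, -3, -3]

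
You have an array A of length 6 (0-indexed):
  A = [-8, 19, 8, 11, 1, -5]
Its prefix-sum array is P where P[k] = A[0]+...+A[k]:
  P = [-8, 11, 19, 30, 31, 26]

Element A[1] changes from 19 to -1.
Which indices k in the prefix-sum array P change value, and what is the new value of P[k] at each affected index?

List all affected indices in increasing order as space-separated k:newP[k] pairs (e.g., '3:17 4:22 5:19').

P[k] = A[0] + ... + A[k]
P[k] includes A[1] iff k >= 1
Affected indices: 1, 2, ..., 5; delta = -20
  P[1]: 11 + -20 = -9
  P[2]: 19 + -20 = -1
  P[3]: 30 + -20 = 10
  P[4]: 31 + -20 = 11
  P[5]: 26 + -20 = 6

Answer: 1:-9 2:-1 3:10 4:11 5:6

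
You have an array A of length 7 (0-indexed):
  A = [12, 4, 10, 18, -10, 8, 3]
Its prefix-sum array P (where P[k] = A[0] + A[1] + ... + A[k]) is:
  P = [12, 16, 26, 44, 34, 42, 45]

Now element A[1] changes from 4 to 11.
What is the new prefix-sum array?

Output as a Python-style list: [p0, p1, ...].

Change: A[1] 4 -> 11, delta = 7
P[k] for k < 1: unchanged (A[1] not included)
P[k] for k >= 1: shift by delta = 7
  P[0] = 12 + 0 = 12
  P[1] = 16 + 7 = 23
  P[2] = 26 + 7 = 33
  P[3] = 44 + 7 = 51
  P[4] = 34 + 7 = 41
  P[5] = 42 + 7 = 49
  P[6] = 45 + 7 = 52

Answer: [12, 23, 33, 51, 41, 49, 52]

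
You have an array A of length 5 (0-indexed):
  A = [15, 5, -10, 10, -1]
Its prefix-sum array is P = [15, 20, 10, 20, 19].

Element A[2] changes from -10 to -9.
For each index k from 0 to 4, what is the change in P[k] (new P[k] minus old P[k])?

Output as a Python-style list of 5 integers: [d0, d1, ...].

Answer: [0, 0, 1, 1, 1]

Derivation:
Element change: A[2] -10 -> -9, delta = 1
For k < 2: P[k] unchanged, delta_P[k] = 0
For k >= 2: P[k] shifts by exactly 1
Delta array: [0, 0, 1, 1, 1]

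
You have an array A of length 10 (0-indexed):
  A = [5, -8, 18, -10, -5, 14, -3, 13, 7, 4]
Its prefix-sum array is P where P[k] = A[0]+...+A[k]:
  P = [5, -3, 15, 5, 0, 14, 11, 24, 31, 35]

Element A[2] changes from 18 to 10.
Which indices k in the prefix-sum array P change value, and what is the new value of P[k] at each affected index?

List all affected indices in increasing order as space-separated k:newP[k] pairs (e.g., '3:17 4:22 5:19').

P[k] = A[0] + ... + A[k]
P[k] includes A[2] iff k >= 2
Affected indices: 2, 3, ..., 9; delta = -8
  P[2]: 15 + -8 = 7
  P[3]: 5 + -8 = -3
  P[4]: 0 + -8 = -8
  P[5]: 14 + -8 = 6
  P[6]: 11 + -8 = 3
  P[7]: 24 + -8 = 16
  P[8]: 31 + -8 = 23
  P[9]: 35 + -8 = 27

Answer: 2:7 3:-3 4:-8 5:6 6:3 7:16 8:23 9:27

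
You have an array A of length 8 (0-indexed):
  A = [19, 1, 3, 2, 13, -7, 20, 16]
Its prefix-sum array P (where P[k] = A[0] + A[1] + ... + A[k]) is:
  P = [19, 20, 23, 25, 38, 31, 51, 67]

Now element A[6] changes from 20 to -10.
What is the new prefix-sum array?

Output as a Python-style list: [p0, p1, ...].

Answer: [19, 20, 23, 25, 38, 31, 21, 37]

Derivation:
Change: A[6] 20 -> -10, delta = -30
P[k] for k < 6: unchanged (A[6] not included)
P[k] for k >= 6: shift by delta = -30
  P[0] = 19 + 0 = 19
  P[1] = 20 + 0 = 20
  P[2] = 23 + 0 = 23
  P[3] = 25 + 0 = 25
  P[4] = 38 + 0 = 38
  P[5] = 31 + 0 = 31
  P[6] = 51 + -30 = 21
  P[7] = 67 + -30 = 37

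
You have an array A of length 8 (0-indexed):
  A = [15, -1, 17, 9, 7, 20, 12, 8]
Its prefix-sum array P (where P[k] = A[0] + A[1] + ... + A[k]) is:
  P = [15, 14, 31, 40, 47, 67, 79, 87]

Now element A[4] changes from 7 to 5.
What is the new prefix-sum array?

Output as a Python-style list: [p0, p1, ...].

Answer: [15, 14, 31, 40, 45, 65, 77, 85]

Derivation:
Change: A[4] 7 -> 5, delta = -2
P[k] for k < 4: unchanged (A[4] not included)
P[k] for k >= 4: shift by delta = -2
  P[0] = 15 + 0 = 15
  P[1] = 14 + 0 = 14
  P[2] = 31 + 0 = 31
  P[3] = 40 + 0 = 40
  P[4] = 47 + -2 = 45
  P[5] = 67 + -2 = 65
  P[6] = 79 + -2 = 77
  P[7] = 87 + -2 = 85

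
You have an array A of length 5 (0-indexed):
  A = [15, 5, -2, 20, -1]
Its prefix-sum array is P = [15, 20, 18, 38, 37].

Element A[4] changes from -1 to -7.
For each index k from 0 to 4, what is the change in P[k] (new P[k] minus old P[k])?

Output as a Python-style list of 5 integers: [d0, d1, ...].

Answer: [0, 0, 0, 0, -6]

Derivation:
Element change: A[4] -1 -> -7, delta = -6
For k < 4: P[k] unchanged, delta_P[k] = 0
For k >= 4: P[k] shifts by exactly -6
Delta array: [0, 0, 0, 0, -6]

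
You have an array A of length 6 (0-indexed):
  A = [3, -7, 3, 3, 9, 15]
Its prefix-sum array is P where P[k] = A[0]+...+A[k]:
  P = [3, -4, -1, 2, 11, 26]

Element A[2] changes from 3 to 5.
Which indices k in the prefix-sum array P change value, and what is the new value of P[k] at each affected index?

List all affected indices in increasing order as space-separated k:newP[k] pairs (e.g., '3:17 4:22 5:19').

Answer: 2:1 3:4 4:13 5:28

Derivation:
P[k] = A[0] + ... + A[k]
P[k] includes A[2] iff k >= 2
Affected indices: 2, 3, ..., 5; delta = 2
  P[2]: -1 + 2 = 1
  P[3]: 2 + 2 = 4
  P[4]: 11 + 2 = 13
  P[5]: 26 + 2 = 28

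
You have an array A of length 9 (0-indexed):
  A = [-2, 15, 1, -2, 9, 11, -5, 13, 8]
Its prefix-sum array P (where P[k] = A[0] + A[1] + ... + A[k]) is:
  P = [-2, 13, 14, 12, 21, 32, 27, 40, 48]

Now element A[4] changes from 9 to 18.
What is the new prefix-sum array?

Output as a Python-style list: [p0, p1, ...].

Answer: [-2, 13, 14, 12, 30, 41, 36, 49, 57]

Derivation:
Change: A[4] 9 -> 18, delta = 9
P[k] for k < 4: unchanged (A[4] not included)
P[k] for k >= 4: shift by delta = 9
  P[0] = -2 + 0 = -2
  P[1] = 13 + 0 = 13
  P[2] = 14 + 0 = 14
  P[3] = 12 + 0 = 12
  P[4] = 21 + 9 = 30
  P[5] = 32 + 9 = 41
  P[6] = 27 + 9 = 36
  P[7] = 40 + 9 = 49
  P[8] = 48 + 9 = 57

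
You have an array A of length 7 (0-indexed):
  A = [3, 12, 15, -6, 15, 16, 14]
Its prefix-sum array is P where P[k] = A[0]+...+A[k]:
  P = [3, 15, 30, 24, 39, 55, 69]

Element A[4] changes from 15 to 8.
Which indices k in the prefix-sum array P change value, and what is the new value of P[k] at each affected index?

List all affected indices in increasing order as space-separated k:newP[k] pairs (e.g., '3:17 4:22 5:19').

Answer: 4:32 5:48 6:62

Derivation:
P[k] = A[0] + ... + A[k]
P[k] includes A[4] iff k >= 4
Affected indices: 4, 5, ..., 6; delta = -7
  P[4]: 39 + -7 = 32
  P[5]: 55 + -7 = 48
  P[6]: 69 + -7 = 62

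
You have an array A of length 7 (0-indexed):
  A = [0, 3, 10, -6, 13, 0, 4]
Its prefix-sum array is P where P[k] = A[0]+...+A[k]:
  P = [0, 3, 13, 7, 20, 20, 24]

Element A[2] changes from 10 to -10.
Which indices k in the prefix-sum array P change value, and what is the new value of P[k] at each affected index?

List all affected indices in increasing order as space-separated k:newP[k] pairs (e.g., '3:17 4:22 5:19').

P[k] = A[0] + ... + A[k]
P[k] includes A[2] iff k >= 2
Affected indices: 2, 3, ..., 6; delta = -20
  P[2]: 13 + -20 = -7
  P[3]: 7 + -20 = -13
  P[4]: 20 + -20 = 0
  P[5]: 20 + -20 = 0
  P[6]: 24 + -20 = 4

Answer: 2:-7 3:-13 4:0 5:0 6:4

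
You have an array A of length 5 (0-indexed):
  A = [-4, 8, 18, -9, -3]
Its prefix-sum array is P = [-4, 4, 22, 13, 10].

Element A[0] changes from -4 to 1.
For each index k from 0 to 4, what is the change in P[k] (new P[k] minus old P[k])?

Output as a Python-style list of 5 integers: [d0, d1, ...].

Element change: A[0] -4 -> 1, delta = 5
For k < 0: P[k] unchanged, delta_P[k] = 0
For k >= 0: P[k] shifts by exactly 5
Delta array: [5, 5, 5, 5, 5]

Answer: [5, 5, 5, 5, 5]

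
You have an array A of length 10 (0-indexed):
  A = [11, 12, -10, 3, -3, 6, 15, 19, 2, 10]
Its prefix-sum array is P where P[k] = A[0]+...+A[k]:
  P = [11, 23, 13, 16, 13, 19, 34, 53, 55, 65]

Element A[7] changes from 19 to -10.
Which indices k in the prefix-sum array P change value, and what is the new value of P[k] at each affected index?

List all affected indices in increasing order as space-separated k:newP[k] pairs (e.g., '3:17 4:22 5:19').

Answer: 7:24 8:26 9:36

Derivation:
P[k] = A[0] + ... + A[k]
P[k] includes A[7] iff k >= 7
Affected indices: 7, 8, ..., 9; delta = -29
  P[7]: 53 + -29 = 24
  P[8]: 55 + -29 = 26
  P[9]: 65 + -29 = 36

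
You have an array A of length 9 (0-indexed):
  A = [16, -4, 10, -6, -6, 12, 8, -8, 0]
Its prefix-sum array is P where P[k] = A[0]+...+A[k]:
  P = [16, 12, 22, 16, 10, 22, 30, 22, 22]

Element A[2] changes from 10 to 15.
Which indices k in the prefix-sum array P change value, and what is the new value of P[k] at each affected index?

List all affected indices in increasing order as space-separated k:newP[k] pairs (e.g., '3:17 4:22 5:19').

Answer: 2:27 3:21 4:15 5:27 6:35 7:27 8:27

Derivation:
P[k] = A[0] + ... + A[k]
P[k] includes A[2] iff k >= 2
Affected indices: 2, 3, ..., 8; delta = 5
  P[2]: 22 + 5 = 27
  P[3]: 16 + 5 = 21
  P[4]: 10 + 5 = 15
  P[5]: 22 + 5 = 27
  P[6]: 30 + 5 = 35
  P[7]: 22 + 5 = 27
  P[8]: 22 + 5 = 27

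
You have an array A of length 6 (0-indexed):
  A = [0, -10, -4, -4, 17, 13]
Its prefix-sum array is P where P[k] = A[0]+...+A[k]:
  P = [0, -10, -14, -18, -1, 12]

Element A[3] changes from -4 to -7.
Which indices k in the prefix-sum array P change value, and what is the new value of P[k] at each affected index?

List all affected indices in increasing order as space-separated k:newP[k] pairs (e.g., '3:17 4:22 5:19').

Answer: 3:-21 4:-4 5:9

Derivation:
P[k] = A[0] + ... + A[k]
P[k] includes A[3] iff k >= 3
Affected indices: 3, 4, ..., 5; delta = -3
  P[3]: -18 + -3 = -21
  P[4]: -1 + -3 = -4
  P[5]: 12 + -3 = 9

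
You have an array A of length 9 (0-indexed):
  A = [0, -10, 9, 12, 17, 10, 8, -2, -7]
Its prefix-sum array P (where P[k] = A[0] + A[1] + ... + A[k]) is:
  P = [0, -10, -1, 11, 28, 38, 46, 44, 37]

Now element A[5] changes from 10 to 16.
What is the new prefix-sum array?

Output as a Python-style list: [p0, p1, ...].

Answer: [0, -10, -1, 11, 28, 44, 52, 50, 43]

Derivation:
Change: A[5] 10 -> 16, delta = 6
P[k] for k < 5: unchanged (A[5] not included)
P[k] for k >= 5: shift by delta = 6
  P[0] = 0 + 0 = 0
  P[1] = -10 + 0 = -10
  P[2] = -1 + 0 = -1
  P[3] = 11 + 0 = 11
  P[4] = 28 + 0 = 28
  P[5] = 38 + 6 = 44
  P[6] = 46 + 6 = 52
  P[7] = 44 + 6 = 50
  P[8] = 37 + 6 = 43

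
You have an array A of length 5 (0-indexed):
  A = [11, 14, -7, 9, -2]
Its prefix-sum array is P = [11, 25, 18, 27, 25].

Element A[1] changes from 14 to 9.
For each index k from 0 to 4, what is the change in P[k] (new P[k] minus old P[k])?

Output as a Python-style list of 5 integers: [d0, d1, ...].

Element change: A[1] 14 -> 9, delta = -5
For k < 1: P[k] unchanged, delta_P[k] = 0
For k >= 1: P[k] shifts by exactly -5
Delta array: [0, -5, -5, -5, -5]

Answer: [0, -5, -5, -5, -5]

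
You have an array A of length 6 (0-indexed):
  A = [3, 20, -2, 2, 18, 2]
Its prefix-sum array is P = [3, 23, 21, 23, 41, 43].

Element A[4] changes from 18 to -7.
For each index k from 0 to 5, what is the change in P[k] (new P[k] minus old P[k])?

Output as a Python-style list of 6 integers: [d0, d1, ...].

Element change: A[4] 18 -> -7, delta = -25
For k < 4: P[k] unchanged, delta_P[k] = 0
For k >= 4: P[k] shifts by exactly -25
Delta array: [0, 0, 0, 0, -25, -25]

Answer: [0, 0, 0, 0, -25, -25]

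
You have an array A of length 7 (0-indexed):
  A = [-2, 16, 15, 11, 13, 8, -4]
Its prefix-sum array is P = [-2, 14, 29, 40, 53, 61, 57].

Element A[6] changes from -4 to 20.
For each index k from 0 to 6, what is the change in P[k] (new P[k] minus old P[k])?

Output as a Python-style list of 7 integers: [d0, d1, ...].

Answer: [0, 0, 0, 0, 0, 0, 24]

Derivation:
Element change: A[6] -4 -> 20, delta = 24
For k < 6: P[k] unchanged, delta_P[k] = 0
For k >= 6: P[k] shifts by exactly 24
Delta array: [0, 0, 0, 0, 0, 0, 24]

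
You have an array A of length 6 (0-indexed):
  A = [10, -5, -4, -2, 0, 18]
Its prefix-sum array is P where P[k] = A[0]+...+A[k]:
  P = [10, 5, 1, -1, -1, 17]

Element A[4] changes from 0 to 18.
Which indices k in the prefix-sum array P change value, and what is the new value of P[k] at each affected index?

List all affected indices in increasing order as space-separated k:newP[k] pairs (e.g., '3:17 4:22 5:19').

Answer: 4:17 5:35

Derivation:
P[k] = A[0] + ... + A[k]
P[k] includes A[4] iff k >= 4
Affected indices: 4, 5, ..., 5; delta = 18
  P[4]: -1 + 18 = 17
  P[5]: 17 + 18 = 35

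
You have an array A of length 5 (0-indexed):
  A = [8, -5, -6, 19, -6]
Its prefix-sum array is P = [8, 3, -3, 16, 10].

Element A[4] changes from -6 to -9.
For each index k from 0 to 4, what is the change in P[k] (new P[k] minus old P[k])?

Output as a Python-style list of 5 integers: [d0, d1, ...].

Element change: A[4] -6 -> -9, delta = -3
For k < 4: P[k] unchanged, delta_P[k] = 0
For k >= 4: P[k] shifts by exactly -3
Delta array: [0, 0, 0, 0, -3]

Answer: [0, 0, 0, 0, -3]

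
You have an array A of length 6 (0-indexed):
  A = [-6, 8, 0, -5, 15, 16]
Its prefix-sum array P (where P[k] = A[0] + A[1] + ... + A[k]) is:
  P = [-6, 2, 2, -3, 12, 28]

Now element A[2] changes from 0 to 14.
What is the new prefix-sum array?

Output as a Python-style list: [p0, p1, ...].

Answer: [-6, 2, 16, 11, 26, 42]

Derivation:
Change: A[2] 0 -> 14, delta = 14
P[k] for k < 2: unchanged (A[2] not included)
P[k] for k >= 2: shift by delta = 14
  P[0] = -6 + 0 = -6
  P[1] = 2 + 0 = 2
  P[2] = 2 + 14 = 16
  P[3] = -3 + 14 = 11
  P[4] = 12 + 14 = 26
  P[5] = 28 + 14 = 42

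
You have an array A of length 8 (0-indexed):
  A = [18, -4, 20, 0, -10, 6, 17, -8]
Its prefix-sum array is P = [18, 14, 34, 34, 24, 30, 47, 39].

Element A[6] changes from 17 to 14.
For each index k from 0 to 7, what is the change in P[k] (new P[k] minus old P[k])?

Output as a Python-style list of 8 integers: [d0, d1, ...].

Answer: [0, 0, 0, 0, 0, 0, -3, -3]

Derivation:
Element change: A[6] 17 -> 14, delta = -3
For k < 6: P[k] unchanged, delta_P[k] = 0
For k >= 6: P[k] shifts by exactly -3
Delta array: [0, 0, 0, 0, 0, 0, -3, -3]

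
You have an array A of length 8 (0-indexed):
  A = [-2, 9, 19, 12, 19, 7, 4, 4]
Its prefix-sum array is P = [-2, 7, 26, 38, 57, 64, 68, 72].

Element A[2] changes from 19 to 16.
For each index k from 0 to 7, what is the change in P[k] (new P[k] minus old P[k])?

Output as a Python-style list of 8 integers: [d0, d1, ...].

Answer: [0, 0, -3, -3, -3, -3, -3, -3]

Derivation:
Element change: A[2] 19 -> 16, delta = -3
For k < 2: P[k] unchanged, delta_P[k] = 0
For k >= 2: P[k] shifts by exactly -3
Delta array: [0, 0, -3, -3, -3, -3, -3, -3]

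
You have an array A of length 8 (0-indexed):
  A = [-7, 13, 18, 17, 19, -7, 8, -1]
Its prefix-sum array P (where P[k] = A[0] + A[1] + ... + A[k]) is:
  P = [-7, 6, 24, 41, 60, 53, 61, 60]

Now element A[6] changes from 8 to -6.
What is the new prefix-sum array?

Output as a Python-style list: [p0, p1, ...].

Answer: [-7, 6, 24, 41, 60, 53, 47, 46]

Derivation:
Change: A[6] 8 -> -6, delta = -14
P[k] for k < 6: unchanged (A[6] not included)
P[k] for k >= 6: shift by delta = -14
  P[0] = -7 + 0 = -7
  P[1] = 6 + 0 = 6
  P[2] = 24 + 0 = 24
  P[3] = 41 + 0 = 41
  P[4] = 60 + 0 = 60
  P[5] = 53 + 0 = 53
  P[6] = 61 + -14 = 47
  P[7] = 60 + -14 = 46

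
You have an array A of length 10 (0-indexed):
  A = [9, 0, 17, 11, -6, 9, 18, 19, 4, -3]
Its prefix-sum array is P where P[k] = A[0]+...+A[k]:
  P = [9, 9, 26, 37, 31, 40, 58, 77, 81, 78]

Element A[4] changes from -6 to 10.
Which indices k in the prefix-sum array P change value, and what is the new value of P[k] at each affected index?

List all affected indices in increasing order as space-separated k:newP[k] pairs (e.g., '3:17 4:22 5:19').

P[k] = A[0] + ... + A[k]
P[k] includes A[4] iff k >= 4
Affected indices: 4, 5, ..., 9; delta = 16
  P[4]: 31 + 16 = 47
  P[5]: 40 + 16 = 56
  P[6]: 58 + 16 = 74
  P[7]: 77 + 16 = 93
  P[8]: 81 + 16 = 97
  P[9]: 78 + 16 = 94

Answer: 4:47 5:56 6:74 7:93 8:97 9:94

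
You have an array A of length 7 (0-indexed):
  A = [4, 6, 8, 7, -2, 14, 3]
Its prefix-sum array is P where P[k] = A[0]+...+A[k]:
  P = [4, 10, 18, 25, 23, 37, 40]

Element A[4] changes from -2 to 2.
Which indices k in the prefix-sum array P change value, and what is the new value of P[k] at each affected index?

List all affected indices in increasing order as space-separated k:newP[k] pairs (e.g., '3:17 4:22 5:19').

Answer: 4:27 5:41 6:44

Derivation:
P[k] = A[0] + ... + A[k]
P[k] includes A[4] iff k >= 4
Affected indices: 4, 5, ..., 6; delta = 4
  P[4]: 23 + 4 = 27
  P[5]: 37 + 4 = 41
  P[6]: 40 + 4 = 44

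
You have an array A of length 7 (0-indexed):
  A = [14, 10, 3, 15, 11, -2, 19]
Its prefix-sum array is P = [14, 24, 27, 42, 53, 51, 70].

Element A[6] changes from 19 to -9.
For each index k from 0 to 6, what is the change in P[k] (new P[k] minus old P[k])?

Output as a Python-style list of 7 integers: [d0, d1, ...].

Answer: [0, 0, 0, 0, 0, 0, -28]

Derivation:
Element change: A[6] 19 -> -9, delta = -28
For k < 6: P[k] unchanged, delta_P[k] = 0
For k >= 6: P[k] shifts by exactly -28
Delta array: [0, 0, 0, 0, 0, 0, -28]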